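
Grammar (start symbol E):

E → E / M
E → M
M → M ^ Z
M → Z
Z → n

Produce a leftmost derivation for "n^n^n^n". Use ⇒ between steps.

E ⇒ M ⇒ M^Z ⇒ M^Z^Z ⇒ M^Z^Z^Z ⇒ Z^Z^Z^Z ⇒ n^Z^Z^Z ⇒ n^n^Z^Z ⇒ n^n^n^Z ⇒ n^n^n^n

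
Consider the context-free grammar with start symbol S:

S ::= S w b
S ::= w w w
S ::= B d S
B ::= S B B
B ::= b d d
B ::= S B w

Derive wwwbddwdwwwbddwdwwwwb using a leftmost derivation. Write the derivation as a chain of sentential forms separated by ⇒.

S ⇒ Swb   [S ::= S w b]
Swb ⇒ BdSwb   [S ::= B d S]
BdSwb ⇒ SBwdSwb   [B ::= S B w]
SBwdSwb ⇒ BdSBwdSwb   [S ::= B d S]
BdSBwdSwb ⇒ SBwdSBwdSwb   [B ::= S B w]
SBwdSBwdSwb ⇒ wwwBwdSBwdSwb   [S ::= w w w]
wwwBwdSBwdSwb ⇒ wwwbddwdSBwdSwb   [B ::= b d d]
wwwbddwdSBwdSwb ⇒ wwwbddwdwwwBwdSwb   [S ::= w w w]
wwwbddwdwwwBwdSwb ⇒ wwwbddwdwwwbddwdSwb   [B ::= b d d]
wwwbddwdwwwbddwdSwb ⇒ wwwbddwdwwwbddwdwwwwb   [S ::= w w w]

S ⇒ Swb ⇒ BdSwb ⇒ SBwdSwb ⇒ BdSBwdSwb ⇒ SBwdSBwdSwb ⇒ wwwBwdSBwdSwb ⇒ wwwbddwdSBwdSwb ⇒ wwwbddwdwwwBwdSwb ⇒ wwwbddwdwwwbddwdSwb ⇒ wwwbddwdwwwbddwdwwwwb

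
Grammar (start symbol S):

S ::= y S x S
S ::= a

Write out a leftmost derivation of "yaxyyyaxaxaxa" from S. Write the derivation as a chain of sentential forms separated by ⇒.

S ⇒ ySxS ⇒ yaxS ⇒ yaxySxS ⇒ yaxyySxSxS ⇒ yaxyyySxSxSxS ⇒ yaxyyyaxSxSxS ⇒ yaxyyyaxaxSxS ⇒ yaxyyyaxaxaxS ⇒ yaxyyyaxaxaxa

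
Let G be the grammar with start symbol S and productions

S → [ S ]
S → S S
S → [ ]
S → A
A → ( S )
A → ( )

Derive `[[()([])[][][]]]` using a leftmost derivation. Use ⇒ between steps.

S⇒[S]⇒[[S]]⇒[[SS]]⇒[[AS]]⇒[[()S]]⇒[[()SS]]⇒[[()SSS]]⇒[[()SSSS]]⇒[[()ASSS]]⇒[[()(S)SSS]]⇒[[()([])SSS]]⇒[[()([])[]SS]]⇒[[()([])[][]S]]⇒[[()([])[][][]]]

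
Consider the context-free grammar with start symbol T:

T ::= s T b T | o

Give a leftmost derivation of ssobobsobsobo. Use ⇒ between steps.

T ⇒ sTbT   [T ::= s T b T]
sTbT ⇒ ssTbTbT   [T ::= s T b T]
ssTbTbT ⇒ ssobTbT   [T ::= o]
ssobTbT ⇒ ssobobT   [T ::= o]
ssobobT ⇒ ssobobsTbT   [T ::= s T b T]
ssobobsTbT ⇒ ssobobsobT   [T ::= o]
ssobobsobT ⇒ ssobobsobsTbT   [T ::= s T b T]
ssobobsobsTbT ⇒ ssobobsobsobT   [T ::= o]
ssobobsobsobT ⇒ ssobobsobsobo   [T ::= o]

T⇒sTbT⇒ssTbTbT⇒ssobTbT⇒ssobobT⇒ssobobsTbT⇒ssobobsobT⇒ssobobsobsTbT⇒ssobobsobsobT⇒ssobobsobsobo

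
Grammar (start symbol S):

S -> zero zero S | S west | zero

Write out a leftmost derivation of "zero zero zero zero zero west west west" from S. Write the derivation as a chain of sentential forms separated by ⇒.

S ⇒ S west   [S -> S west]
S west ⇒ zero zero S west   [S -> zero zero S]
zero zero S west ⇒ zero zero S west west   [S -> S west]
zero zero S west west ⇒ zero zero zero zero S west west   [S -> zero zero S]
zero zero zero zero S west west ⇒ zero zero zero zero S west west west   [S -> S west]
zero zero zero zero S west west west ⇒ zero zero zero zero zero west west west   [S -> zero]

S ⇒ S west ⇒ zero zero S west ⇒ zero zero S west west ⇒ zero zero zero zero S west west ⇒ zero zero zero zero S west west west ⇒ zero zero zero zero zero west west west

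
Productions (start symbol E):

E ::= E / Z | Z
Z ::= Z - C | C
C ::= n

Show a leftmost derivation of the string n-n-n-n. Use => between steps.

E => Z   [E ::= Z]
Z => Z-C   [Z ::= Z - C]
Z-C => Z-C-C   [Z ::= Z - C]
Z-C-C => Z-C-C-C   [Z ::= Z - C]
Z-C-C-C => C-C-C-C   [Z ::= C]
C-C-C-C => n-C-C-C   [C ::= n]
n-C-C-C => n-n-C-C   [C ::= n]
n-n-C-C => n-n-n-C   [C ::= n]
n-n-n-C => n-n-n-n   [C ::= n]

E => Z => Z-C => Z-C-C => Z-C-C-C => C-C-C-C => n-C-C-C => n-n-C-C => n-n-n-C => n-n-n-n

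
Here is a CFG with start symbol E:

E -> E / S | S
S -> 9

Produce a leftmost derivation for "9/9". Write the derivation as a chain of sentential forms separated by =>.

E => E/S   [E -> E / S]
E/S => S/S   [E -> S]
S/S => 9/S   [S -> 9]
9/S => 9/9   [S -> 9]

E => E/S => S/S => 9/S => 9/9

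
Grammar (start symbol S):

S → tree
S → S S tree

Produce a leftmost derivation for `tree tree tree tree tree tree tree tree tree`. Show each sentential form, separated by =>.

S => S S tree => S S tree S tree => S S tree S tree S tree => S S tree S tree S tree S tree => tree S tree S tree S tree S tree => tree tree tree S tree S tree S tree => tree tree tree tree tree S tree S tree => tree tree tree tree tree tree tree S tree => tree tree tree tree tree tree tree tree tree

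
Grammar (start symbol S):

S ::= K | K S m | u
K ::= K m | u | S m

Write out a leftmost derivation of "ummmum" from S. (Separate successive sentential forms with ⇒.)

S⇒KSm⇒KmSm⇒KmmSm⇒SmmmSm⇒ummmSm⇒ummmum

S ⇒ KSm   [S ::= K S m]
KSm ⇒ KmSm   [K ::= K m]
KmSm ⇒ KmmSm   [K ::= K m]
KmmSm ⇒ SmmmSm   [K ::= S m]
SmmmSm ⇒ ummmSm   [S ::= u]
ummmSm ⇒ ummmum   [S ::= u]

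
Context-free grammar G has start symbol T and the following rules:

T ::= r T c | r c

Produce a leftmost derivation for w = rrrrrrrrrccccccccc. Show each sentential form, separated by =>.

T => rTc => rrTcc => rrrTccc => rrrrTcccc => rrrrrTccccc => rrrrrrTcccccc => rrrrrrrTccccccc => rrrrrrrrTcccccccc => rrrrrrrrrccccccccc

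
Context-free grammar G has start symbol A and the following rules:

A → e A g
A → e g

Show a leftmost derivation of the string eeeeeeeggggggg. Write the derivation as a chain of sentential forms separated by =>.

A => eAg => eeAgg => eeeAggg => eeeeAgggg => eeeeeAggggg => eeeeeeAgggggg => eeeeeeeggggggg

A => eAg   [A → e A g]
eAg => eeAgg   [A → e A g]
eeAgg => eeeAggg   [A → e A g]
eeeAggg => eeeeAgggg   [A → e A g]
eeeeAgggg => eeeeeAggggg   [A → e A g]
eeeeeAggggg => eeeeeeAgggggg   [A → e A g]
eeeeeeAgggggg => eeeeeeeggggggg   [A → e g]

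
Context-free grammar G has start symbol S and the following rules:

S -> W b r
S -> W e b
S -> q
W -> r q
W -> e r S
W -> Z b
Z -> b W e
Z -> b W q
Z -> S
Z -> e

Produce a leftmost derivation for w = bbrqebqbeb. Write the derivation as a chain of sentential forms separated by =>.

S=>Web=>Zbeb=>bWqbeb=>bZbqbeb=>bbWebqbeb=>bbrqebqbeb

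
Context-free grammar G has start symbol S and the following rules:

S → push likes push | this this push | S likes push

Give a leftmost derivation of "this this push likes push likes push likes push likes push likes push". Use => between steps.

S => S likes push   [S → S likes push]
S likes push => S likes push likes push   [S → S likes push]
S likes push likes push => S likes push likes push likes push   [S → S likes push]
S likes push likes push likes push => S likes push likes push likes push likes push   [S → S likes push]
S likes push likes push likes push likes push => S likes push likes push likes push likes push likes push   [S → S likes push]
S likes push likes push likes push likes push likes push => this this push likes push likes push likes push likes push likes push   [S → this this push]

S => S likes push => S likes push likes push => S likes push likes push likes push => S likes push likes push likes push likes push => S likes push likes push likes push likes push likes push => this this push likes push likes push likes push likes push likes push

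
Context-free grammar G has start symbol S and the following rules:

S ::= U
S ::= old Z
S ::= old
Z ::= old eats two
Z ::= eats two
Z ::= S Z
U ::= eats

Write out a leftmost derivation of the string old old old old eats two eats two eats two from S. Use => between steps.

S => old Z => old S Z => old old Z Z => old old S Z Z => old old old Z Z Z => old old old old eats two Z Z => old old old old eats two eats two Z => old old old old eats two eats two eats two

S => old Z   [S ::= old Z]
old Z => old S Z   [Z ::= S Z]
old S Z => old old Z Z   [S ::= old Z]
old old Z Z => old old S Z Z   [Z ::= S Z]
old old S Z Z => old old old Z Z Z   [S ::= old Z]
old old old Z Z Z => old old old old eats two Z Z   [Z ::= old eats two]
old old old old eats two Z Z => old old old old eats two eats two Z   [Z ::= eats two]
old old old old eats two eats two Z => old old old old eats two eats two eats two   [Z ::= eats two]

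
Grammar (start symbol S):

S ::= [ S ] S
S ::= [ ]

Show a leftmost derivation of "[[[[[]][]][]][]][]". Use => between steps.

S => [S]S => [[S]S]S => [[[S]S]S]S => [[[[S]S]S]S]S => [[[[[]]S]S]S]S => [[[[[]][]]S]S]S => [[[[[]][]][]]S]S => [[[[[]][]][]][]]S => [[[[[]][]][]][]][]

S => [S]S   [S ::= [ S ] S]
[S]S => [[S]S]S   [S ::= [ S ] S]
[[S]S]S => [[[S]S]S]S   [S ::= [ S ] S]
[[[S]S]S]S => [[[[S]S]S]S]S   [S ::= [ S ] S]
[[[[S]S]S]S]S => [[[[[]]S]S]S]S   [S ::= [ ]]
[[[[[]]S]S]S]S => [[[[[]][]]S]S]S   [S ::= [ ]]
[[[[[]][]]S]S]S => [[[[[]][]][]]S]S   [S ::= [ ]]
[[[[[]][]][]]S]S => [[[[[]][]][]][]]S   [S ::= [ ]]
[[[[[]][]][]][]]S => [[[[[]][]][]][]][]   [S ::= [ ]]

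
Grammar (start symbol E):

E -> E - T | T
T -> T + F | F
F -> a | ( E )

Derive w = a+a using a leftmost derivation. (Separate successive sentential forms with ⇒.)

E ⇒ T ⇒ T+F ⇒ F+F ⇒ a+F ⇒ a+a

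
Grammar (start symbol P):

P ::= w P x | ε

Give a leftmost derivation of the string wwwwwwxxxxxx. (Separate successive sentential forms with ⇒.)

P ⇒ wPx   [P ::= w P x]
wPx ⇒ wwPxx   [P ::= w P x]
wwPxx ⇒ wwwPxxx   [P ::= w P x]
wwwPxxx ⇒ wwwwPxxxx   [P ::= w P x]
wwwwPxxxx ⇒ wwwwwPxxxxx   [P ::= w P x]
wwwwwPxxxxx ⇒ wwwwwwPxxxxxx   [P ::= w P x]
wwwwwwPxxxxxx ⇒ wwwwwwxxxxxx   [P ::= ε]

P⇒wPx⇒wwPxx⇒wwwPxxx⇒wwwwPxxxx⇒wwwwwPxxxxx⇒wwwwwwPxxxxxx⇒wwwwwwxxxxxx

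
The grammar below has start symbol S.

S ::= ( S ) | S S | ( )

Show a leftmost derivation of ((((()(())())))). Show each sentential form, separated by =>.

S => (S) => ((S)) => (((S))) => ((((S)))) => ((((SS)))) => ((((SSS)))) => ((((()SS)))) => ((((()(S)S)))) => ((((()(())S)))) => ((((()(())()))))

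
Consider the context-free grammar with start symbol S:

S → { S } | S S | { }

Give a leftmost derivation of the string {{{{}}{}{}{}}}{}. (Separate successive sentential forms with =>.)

S => SS => {S}S => {{S}}S => {{SS}}S => {{SSS}}S => {{{S}SS}}S => {{{{}}SS}}S => {{{{}}SSS}}S => {{{{}}{}SS}}S => {{{{}}{}{}S}}S => {{{{}}{}{}{}}}S => {{{{}}{}{}{}}}{}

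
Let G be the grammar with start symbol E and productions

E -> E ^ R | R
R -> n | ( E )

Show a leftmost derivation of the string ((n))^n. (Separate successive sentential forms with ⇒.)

E ⇒ E^R   [E -> E ^ R]
E^R ⇒ R^R   [E -> R]
R^R ⇒ (E)^R   [R -> ( E )]
(E)^R ⇒ (R)^R   [E -> R]
(R)^R ⇒ ((E))^R   [R -> ( E )]
((E))^R ⇒ ((R))^R   [E -> R]
((R))^R ⇒ ((n))^R   [R -> n]
((n))^R ⇒ ((n))^n   [R -> n]

E⇒E^R⇒R^R⇒(E)^R⇒(R)^R⇒((E))^R⇒((R))^R⇒((n))^R⇒((n))^n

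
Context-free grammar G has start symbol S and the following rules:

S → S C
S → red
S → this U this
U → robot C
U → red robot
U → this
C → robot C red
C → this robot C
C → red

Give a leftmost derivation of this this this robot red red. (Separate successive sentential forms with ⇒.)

S ⇒ S C ⇒ this U this C ⇒ this this this C ⇒ this this this robot C red ⇒ this this this robot red red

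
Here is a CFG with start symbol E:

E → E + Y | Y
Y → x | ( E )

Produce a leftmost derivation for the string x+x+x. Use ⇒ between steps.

E ⇒ E+Y ⇒ E+Y+Y ⇒ Y+Y+Y ⇒ x+Y+Y ⇒ x+x+Y ⇒ x+x+x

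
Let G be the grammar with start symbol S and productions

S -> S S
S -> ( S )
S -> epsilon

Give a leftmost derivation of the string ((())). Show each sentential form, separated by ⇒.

S⇒SS⇒SSS⇒SSSS⇒(S)SSS⇒(SS)SSS⇒(SSS)SSS⇒((S)SS)SSS⇒(((S))SS)SSS⇒((())SS)SSS⇒((())S)SSS⇒((()))SSS⇒((()))SS⇒((()))S⇒((()))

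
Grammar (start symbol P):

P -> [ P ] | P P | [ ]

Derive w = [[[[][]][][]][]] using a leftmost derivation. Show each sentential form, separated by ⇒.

P⇒[P]⇒[PP]⇒[[P]P]⇒[[PP]P]⇒[[PPP]P]⇒[[[P]PP]P]⇒[[[PP]PP]P]⇒[[[[]P]PP]P]⇒[[[[][]]PP]P]⇒[[[[][]][]P]P]⇒[[[[][]][][]]P]⇒[[[[][]][][]][]]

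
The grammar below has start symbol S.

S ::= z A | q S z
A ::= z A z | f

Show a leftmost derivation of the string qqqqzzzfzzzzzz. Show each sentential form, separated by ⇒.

S ⇒ qSz   [S ::= q S z]
qSz ⇒ qqSzz   [S ::= q S z]
qqSzz ⇒ qqqSzzz   [S ::= q S z]
qqqSzzz ⇒ qqqqSzzzz   [S ::= q S z]
qqqqSzzzz ⇒ qqqqzAzzzz   [S ::= z A]
qqqqzAzzzz ⇒ qqqqzzAzzzzz   [A ::= z A z]
qqqqzzAzzzzz ⇒ qqqqzzzAzzzzzz   [A ::= z A z]
qqqqzzzAzzzzzz ⇒ qqqqzzzfzzzzzz   [A ::= f]

S ⇒ qSz ⇒ qqSzz ⇒ qqqSzzz ⇒ qqqqSzzzz ⇒ qqqqzAzzzz ⇒ qqqqzzAzzzzz ⇒ qqqqzzzAzzzzzz ⇒ qqqqzzzfzzzzzz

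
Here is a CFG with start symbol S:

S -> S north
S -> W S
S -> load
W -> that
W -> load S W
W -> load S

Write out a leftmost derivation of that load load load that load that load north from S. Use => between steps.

S => S north => W S north => that S north => that W S north => that load S W S north => that load W S W S north => that load load S W S W S north => that load load load W S W S north => that load load load that S W S north => that load load load that load W S north => that load load load that load that S north => that load load load that load that load north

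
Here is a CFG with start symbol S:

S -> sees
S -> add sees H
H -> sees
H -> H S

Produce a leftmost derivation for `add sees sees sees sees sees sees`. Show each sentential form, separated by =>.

S => add sees H => add sees H S => add sees H S S => add sees H S S S => add sees H S S S S => add sees sees S S S S => add sees sees sees S S S => add sees sees sees sees S S => add sees sees sees sees sees S => add sees sees sees sees sees sees

S => add sees H   [S -> add sees H]
add sees H => add sees H S   [H -> H S]
add sees H S => add sees H S S   [H -> H S]
add sees H S S => add sees H S S S   [H -> H S]
add sees H S S S => add sees H S S S S   [H -> H S]
add sees H S S S S => add sees sees S S S S   [H -> sees]
add sees sees S S S S => add sees sees sees S S S   [S -> sees]
add sees sees sees S S S => add sees sees sees sees S S   [S -> sees]
add sees sees sees sees S S => add sees sees sees sees sees S   [S -> sees]
add sees sees sees sees sees S => add sees sees sees sees sees sees   [S -> sees]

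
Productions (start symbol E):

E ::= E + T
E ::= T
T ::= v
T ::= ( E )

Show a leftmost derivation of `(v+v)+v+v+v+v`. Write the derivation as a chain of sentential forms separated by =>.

E => E+T => E+T+T => E+T+T+T => E+T+T+T+T => T+T+T+T+T => (E)+T+T+T+T => (E+T)+T+T+T+T => (T+T)+T+T+T+T => (v+T)+T+T+T+T => (v+v)+T+T+T+T => (v+v)+v+T+T+T => (v+v)+v+v+T+T => (v+v)+v+v+v+T => (v+v)+v+v+v+v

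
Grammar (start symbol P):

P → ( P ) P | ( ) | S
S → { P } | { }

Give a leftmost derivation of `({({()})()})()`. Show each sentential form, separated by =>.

P => (P)P => (S)P => ({P})P => ({(P)P})P => ({(S)P})P => ({({P})P})P => ({({()})P})P => ({({()})()})P => ({({()})()})()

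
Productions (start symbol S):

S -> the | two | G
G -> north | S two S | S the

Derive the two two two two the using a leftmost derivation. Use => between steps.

S => G => S the => G the => S two S the => G two S the => S two S two S the => the two S two S the => the two two two S the => the two two two two the

S => G   [S -> G]
G => S the   [G -> S the]
S the => G the   [S -> G]
G the => S two S the   [G -> S two S]
S two S the => G two S the   [S -> G]
G two S the => S two S two S the   [G -> S two S]
S two S two S the => the two S two S the   [S -> the]
the two S two S the => the two two two S the   [S -> two]
the two two two S the => the two two two two the   [S -> two]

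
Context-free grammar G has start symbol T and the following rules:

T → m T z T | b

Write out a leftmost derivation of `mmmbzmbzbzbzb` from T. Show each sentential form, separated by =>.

T => mTzT => mmTzTzT => mmmTzTzTzT => mmmbzTzTzT => mmmbzmTzTzTzT => mmmbzmbzTzTzT => mmmbzmbzbzTzT => mmmbzmbzbzbzT => mmmbzmbzbzbzb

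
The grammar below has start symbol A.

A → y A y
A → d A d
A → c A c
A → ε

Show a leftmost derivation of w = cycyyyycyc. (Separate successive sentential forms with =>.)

A => cAc => cyAyc => cycAcyc => cycyAycyc => cycyyAyycyc => cycyyyycyc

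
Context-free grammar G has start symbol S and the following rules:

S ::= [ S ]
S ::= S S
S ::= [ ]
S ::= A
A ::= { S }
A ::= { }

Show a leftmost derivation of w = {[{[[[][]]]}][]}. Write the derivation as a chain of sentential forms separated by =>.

S => A   [S ::= A]
A => {S}   [A ::= { S }]
{S} => {SS}   [S ::= S S]
{SS} => {[S]S}   [S ::= [ S ]]
{[S]S} => {[A]S}   [S ::= A]
{[A]S} => {[{S}]S}   [A ::= { S }]
{[{S}]S} => {[{[S]}]S}   [S ::= [ S ]]
{[{[S]}]S} => {[{[[S]]}]S}   [S ::= [ S ]]
{[{[[S]]}]S} => {[{[[SS]]}]S}   [S ::= S S]
{[{[[SS]]}]S} => {[{[[[]S]]}]S}   [S ::= [ ]]
{[{[[[]S]]}]S} => {[{[[[][]]]}]S}   [S ::= [ ]]
{[{[[[][]]]}]S} => {[{[[[][]]]}][]}   [S ::= [ ]]

S=>A=>{S}=>{SS}=>{[S]S}=>{[A]S}=>{[{S}]S}=>{[{[S]}]S}=>{[{[[S]]}]S}=>{[{[[SS]]}]S}=>{[{[[[]S]]}]S}=>{[{[[[][]]]}]S}=>{[{[[[][]]]}][]}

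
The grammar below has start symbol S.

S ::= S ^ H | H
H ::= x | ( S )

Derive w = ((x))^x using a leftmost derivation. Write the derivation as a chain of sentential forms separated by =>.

S => S^H => H^H => (S)^H => (H)^H => ((S))^H => ((H))^H => ((x))^H => ((x))^x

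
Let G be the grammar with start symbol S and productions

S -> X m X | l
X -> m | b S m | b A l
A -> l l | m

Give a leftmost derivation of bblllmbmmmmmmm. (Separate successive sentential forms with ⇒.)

S ⇒ XmX   [S -> X m X]
XmX ⇒ bSmmX   [X -> b S m]
bSmmX ⇒ bXmXmmX   [S -> X m X]
bXmXmmX ⇒ bbAlmXmmX   [X -> b A l]
bbAlmXmmX ⇒ bblllmXmmX   [A -> l l]
bblllmXmmX ⇒ bblllmbSmmmX   [X -> b S m]
bblllmbSmmmX ⇒ bblllmbXmXmmmX   [S -> X m X]
bblllmbXmXmmmX ⇒ bblllmbmmXmmmX   [X -> m]
bblllmbmmXmmmX ⇒ bblllmbmmmmmmX   [X -> m]
bblllmbmmmmmmX ⇒ bblllmbmmmmmmm   [X -> m]

S ⇒ XmX ⇒ bSmmX ⇒ bXmXmmX ⇒ bbAlmXmmX ⇒ bblllmXmmX ⇒ bblllmbSmmmX ⇒ bblllmbXmXmmmX ⇒ bblllmbmmXmmmX ⇒ bblllmbmmmmmmX ⇒ bblllmbmmmmmmm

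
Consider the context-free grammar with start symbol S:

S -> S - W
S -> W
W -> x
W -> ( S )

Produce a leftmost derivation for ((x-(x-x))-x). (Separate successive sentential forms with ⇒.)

S ⇒ W   [S -> W]
W ⇒ (S)   [W -> ( S )]
(S) ⇒ (S-W)   [S -> S - W]
(S-W) ⇒ (W-W)   [S -> W]
(W-W) ⇒ ((S)-W)   [W -> ( S )]
((S)-W) ⇒ ((S-W)-W)   [S -> S - W]
((S-W)-W) ⇒ ((W-W)-W)   [S -> W]
((W-W)-W) ⇒ ((x-W)-W)   [W -> x]
((x-W)-W) ⇒ ((x-(S))-W)   [W -> ( S )]
((x-(S))-W) ⇒ ((x-(S-W))-W)   [S -> S - W]
((x-(S-W))-W) ⇒ ((x-(W-W))-W)   [S -> W]
((x-(W-W))-W) ⇒ ((x-(x-W))-W)   [W -> x]
((x-(x-W))-W) ⇒ ((x-(x-x))-W)   [W -> x]
((x-(x-x))-W) ⇒ ((x-(x-x))-x)   [W -> x]

S ⇒ W ⇒ (S) ⇒ (S-W) ⇒ (W-W) ⇒ ((S)-W) ⇒ ((S-W)-W) ⇒ ((W-W)-W) ⇒ ((x-W)-W) ⇒ ((x-(S))-W) ⇒ ((x-(S-W))-W) ⇒ ((x-(W-W))-W) ⇒ ((x-(x-W))-W) ⇒ ((x-(x-x))-W) ⇒ ((x-(x-x))-x)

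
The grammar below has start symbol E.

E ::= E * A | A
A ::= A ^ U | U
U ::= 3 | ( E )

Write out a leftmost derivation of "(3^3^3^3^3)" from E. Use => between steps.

E => A   [E ::= A]
A => U   [A ::= U]
U => (E)   [U ::= ( E )]
(E) => (A)   [E ::= A]
(A) => (A^U)   [A ::= A ^ U]
(A^U) => (A^U^U)   [A ::= A ^ U]
(A^U^U) => (A^U^U^U)   [A ::= A ^ U]
(A^U^U^U) => (A^U^U^U^U)   [A ::= A ^ U]
(A^U^U^U^U) => (U^U^U^U^U)   [A ::= U]
(U^U^U^U^U) => (3^U^U^U^U)   [U ::= 3]
(3^U^U^U^U) => (3^3^U^U^U)   [U ::= 3]
(3^3^U^U^U) => (3^3^3^U^U)   [U ::= 3]
(3^3^3^U^U) => (3^3^3^3^U)   [U ::= 3]
(3^3^3^3^U) => (3^3^3^3^3)   [U ::= 3]

E=>A=>U=>(E)=>(A)=>(A^U)=>(A^U^U)=>(A^U^U^U)=>(A^U^U^U^U)=>(U^U^U^U^U)=>(3^U^U^U^U)=>(3^3^U^U^U)=>(3^3^3^U^U)=>(3^3^3^3^U)=>(3^3^3^3^3)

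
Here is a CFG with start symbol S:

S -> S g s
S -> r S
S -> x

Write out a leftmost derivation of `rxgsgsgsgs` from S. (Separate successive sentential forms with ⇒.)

S⇒Sgs⇒Sgsgs⇒Sgsgsgs⇒Sgsgsgsgs⇒rSgsgsgsgs⇒rxgsgsgsgs

S ⇒ Sgs   [S -> S g s]
Sgs ⇒ Sgsgs   [S -> S g s]
Sgsgs ⇒ Sgsgsgs   [S -> S g s]
Sgsgsgs ⇒ Sgsgsgsgs   [S -> S g s]
Sgsgsgsgs ⇒ rSgsgsgsgs   [S -> r S]
rSgsgsgsgs ⇒ rxgsgsgsgs   [S -> x]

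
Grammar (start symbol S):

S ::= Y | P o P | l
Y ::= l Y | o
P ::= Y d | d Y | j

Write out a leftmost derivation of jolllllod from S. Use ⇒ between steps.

S ⇒ PoP ⇒ joP ⇒ joYd ⇒ jolYd ⇒ jollYd ⇒ jolllYd ⇒ jollllYd ⇒ jolllllYd ⇒ jolllllod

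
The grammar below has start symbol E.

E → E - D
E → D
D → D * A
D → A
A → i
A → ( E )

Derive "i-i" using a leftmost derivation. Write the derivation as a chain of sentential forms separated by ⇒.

E ⇒ E-D ⇒ D-D ⇒ A-D ⇒ i-D ⇒ i-A ⇒ i-i

E ⇒ E-D   [E → E - D]
E-D ⇒ D-D   [E → D]
D-D ⇒ A-D   [D → A]
A-D ⇒ i-D   [A → i]
i-D ⇒ i-A   [D → A]
i-A ⇒ i-i   [A → i]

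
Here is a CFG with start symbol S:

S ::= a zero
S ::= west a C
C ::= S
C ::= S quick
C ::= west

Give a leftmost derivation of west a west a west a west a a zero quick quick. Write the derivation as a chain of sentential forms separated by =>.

S => west a C   [S ::= west a C]
west a C => west a S   [C ::= S]
west a S => west a west a C   [S ::= west a C]
west a west a C => west a west a S quick   [C ::= S quick]
west a west a S quick => west a west a west a C quick   [S ::= west a C]
west a west a west a C quick => west a west a west a S quick quick   [C ::= S quick]
west a west a west a S quick quick => west a west a west a west a C quick quick   [S ::= west a C]
west a west a west a west a C quick quick => west a west a west a west a S quick quick   [C ::= S]
west a west a west a west a S quick quick => west a west a west a west a a zero quick quick   [S ::= a zero]

S => west a C => west a S => west a west a C => west a west a S quick => west a west a west a C quick => west a west a west a S quick quick => west a west a west a west a C quick quick => west a west a west a west a S quick quick => west a west a west a west a a zero quick quick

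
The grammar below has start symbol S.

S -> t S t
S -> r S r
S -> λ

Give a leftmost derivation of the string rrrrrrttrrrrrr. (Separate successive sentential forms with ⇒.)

S ⇒ rSr ⇒ rrSrr ⇒ rrrSrrr ⇒ rrrrSrrrr ⇒ rrrrrSrrrrr ⇒ rrrrrrSrrrrrr ⇒ rrrrrrtStrrrrrr ⇒ rrrrrrttrrrrrr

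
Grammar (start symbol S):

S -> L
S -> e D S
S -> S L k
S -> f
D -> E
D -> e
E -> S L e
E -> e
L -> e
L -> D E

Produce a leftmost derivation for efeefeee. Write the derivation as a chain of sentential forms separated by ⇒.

S⇒L⇒DE⇒EE⇒SLeE⇒eDSLeE⇒eESLeE⇒eSLeSLeE⇒efLeSLeE⇒efeeSLeE⇒efeefLeE⇒efeefeeE⇒efeefeee

S ⇒ L   [S -> L]
L ⇒ DE   [L -> D E]
DE ⇒ EE   [D -> E]
EE ⇒ SLeE   [E -> S L e]
SLeE ⇒ eDSLeE   [S -> e D S]
eDSLeE ⇒ eESLeE   [D -> E]
eESLeE ⇒ eSLeSLeE   [E -> S L e]
eSLeSLeE ⇒ efLeSLeE   [S -> f]
efLeSLeE ⇒ efeeSLeE   [L -> e]
efeeSLeE ⇒ efeefLeE   [S -> f]
efeefLeE ⇒ efeefeeE   [L -> e]
efeefeeE ⇒ efeefeee   [E -> e]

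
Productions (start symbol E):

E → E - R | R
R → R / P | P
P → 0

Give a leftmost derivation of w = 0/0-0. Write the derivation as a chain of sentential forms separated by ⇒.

E⇒E-R⇒R-R⇒R/P-R⇒P/P-R⇒0/P-R⇒0/0-R⇒0/0-P⇒0/0-0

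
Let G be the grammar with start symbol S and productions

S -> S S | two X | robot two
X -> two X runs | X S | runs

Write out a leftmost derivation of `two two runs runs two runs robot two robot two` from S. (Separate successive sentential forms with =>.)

S => S S => S S S => two X S S => two two X runs S S => two two runs runs S S => two two runs runs S S S => two two runs runs two X S S => two two runs runs two runs S S => two two runs runs two runs robot two S => two two runs runs two runs robot two robot two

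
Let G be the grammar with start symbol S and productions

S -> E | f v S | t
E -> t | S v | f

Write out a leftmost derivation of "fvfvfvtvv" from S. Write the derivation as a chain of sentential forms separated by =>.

S => fvS   [S -> f v S]
fvS => fvfvS   [S -> f v S]
fvfvS => fvfvfvS   [S -> f v S]
fvfvfvS => fvfvfvE   [S -> E]
fvfvfvE => fvfvfvSv   [E -> S v]
fvfvfvSv => fvfvfvEv   [S -> E]
fvfvfvEv => fvfvfvSvv   [E -> S v]
fvfvfvSvv => fvfvfvtvv   [S -> t]

S => fvS => fvfvS => fvfvfvS => fvfvfvE => fvfvfvSv => fvfvfvEv => fvfvfvSvv => fvfvfvtvv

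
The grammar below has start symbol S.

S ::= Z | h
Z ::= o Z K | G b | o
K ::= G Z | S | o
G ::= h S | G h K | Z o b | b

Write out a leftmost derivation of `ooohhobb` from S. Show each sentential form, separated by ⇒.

S⇒Z⇒Gb⇒Zobb⇒oZKobb⇒ooZKKobb⇒oooKKobb⇒oooSKobb⇒ooohKobb⇒ooohSobb⇒ooohhobb

S ⇒ Z   [S ::= Z]
Z ⇒ Gb   [Z ::= G b]
Gb ⇒ Zobb   [G ::= Z o b]
Zobb ⇒ oZKobb   [Z ::= o Z K]
oZKobb ⇒ ooZKKobb   [Z ::= o Z K]
ooZKKobb ⇒ oooKKobb   [Z ::= o]
oooKKobb ⇒ oooSKobb   [K ::= S]
oooSKobb ⇒ ooohKobb   [S ::= h]
ooohKobb ⇒ ooohSobb   [K ::= S]
ooohSobb ⇒ ooohhobb   [S ::= h]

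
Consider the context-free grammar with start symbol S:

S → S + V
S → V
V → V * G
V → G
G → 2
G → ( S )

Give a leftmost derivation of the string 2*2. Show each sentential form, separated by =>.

S => V => V*G => G*G => 2*G => 2*2

S => V   [S → V]
V => V*G   [V → V * G]
V*G => G*G   [V → G]
G*G => 2*G   [G → 2]
2*G => 2*2   [G → 2]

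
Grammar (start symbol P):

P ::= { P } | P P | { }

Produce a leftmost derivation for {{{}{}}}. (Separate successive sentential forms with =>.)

P=>{P}=>{{P}}=>{{PP}}=>{{{}P}}=>{{{}{}}}

P => {P}   [P ::= { P }]
{P} => {{P}}   [P ::= { P }]
{{P}} => {{PP}}   [P ::= P P]
{{PP}} => {{{}P}}   [P ::= { }]
{{{}P}} => {{{}{}}}   [P ::= { }]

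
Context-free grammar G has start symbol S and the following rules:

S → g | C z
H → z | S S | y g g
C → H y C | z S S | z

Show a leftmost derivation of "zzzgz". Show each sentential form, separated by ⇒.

S ⇒ Cz ⇒ zSSz ⇒ zCzSz ⇒ zzzSz ⇒ zzzgz

S ⇒ Cz   [S → C z]
Cz ⇒ zSSz   [C → z S S]
zSSz ⇒ zCzSz   [S → C z]
zCzSz ⇒ zzzSz   [C → z]
zzzSz ⇒ zzzgz   [S → g]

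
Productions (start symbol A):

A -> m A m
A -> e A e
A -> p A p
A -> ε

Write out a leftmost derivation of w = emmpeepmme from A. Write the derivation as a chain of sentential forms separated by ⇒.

A⇒eAe⇒emAme⇒emmAmme⇒emmpApmme⇒emmpeAepmme⇒emmpeepmme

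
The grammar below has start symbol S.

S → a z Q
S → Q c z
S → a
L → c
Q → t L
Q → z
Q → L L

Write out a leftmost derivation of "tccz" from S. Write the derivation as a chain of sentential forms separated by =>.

S => Qcz => tLcz => tccz

S => Qcz   [S → Q c z]
Qcz => tLcz   [Q → t L]
tLcz => tccz   [L → c]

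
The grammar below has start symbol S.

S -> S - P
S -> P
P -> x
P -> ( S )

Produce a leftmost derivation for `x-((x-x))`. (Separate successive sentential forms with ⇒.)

S⇒S-P⇒P-P⇒x-P⇒x-(S)⇒x-(P)⇒x-((S))⇒x-((S-P))⇒x-((P-P))⇒x-((x-P))⇒x-((x-x))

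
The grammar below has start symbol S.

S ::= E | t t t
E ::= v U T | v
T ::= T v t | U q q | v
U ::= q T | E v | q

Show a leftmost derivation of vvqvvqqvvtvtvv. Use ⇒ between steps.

S ⇒ E   [S ::= E]
E ⇒ vUT   [E ::= v U T]
vUT ⇒ vEvT   [U ::= E v]
vEvT ⇒ vvUTvT   [E ::= v U T]
vvUTvT ⇒ vvqTTvT   [U ::= q T]
vvqTTvT ⇒ vvqUqqTvT   [T ::= U q q]
vvqUqqTvT ⇒ vvqEvqqTvT   [U ::= E v]
vvqEvqqTvT ⇒ vvqvvqqTvT   [E ::= v]
vvqvvqqTvT ⇒ vvqvvqqTvtvT   [T ::= T v t]
vvqvvqqTvtvT ⇒ vvqvvqqTvtvtvT   [T ::= T v t]
vvqvvqqTvtvtvT ⇒ vvqvvqqvvtvtvT   [T ::= v]
vvqvvqqvvtvtvT ⇒ vvqvvqqvvtvtvv   [T ::= v]

S⇒E⇒vUT⇒vEvT⇒vvUTvT⇒vvqTTvT⇒vvqUqqTvT⇒vvqEvqqTvT⇒vvqvvqqTvT⇒vvqvvqqTvtvT⇒vvqvvqqTvtvtvT⇒vvqvvqqvvtvtvT⇒vvqvvqqvvtvtvv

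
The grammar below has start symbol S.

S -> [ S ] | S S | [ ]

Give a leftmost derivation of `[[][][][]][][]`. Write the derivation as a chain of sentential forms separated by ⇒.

S ⇒ SS   [S -> S S]
SS ⇒ SSS   [S -> S S]
SSS ⇒ [S]SS   [S -> [ S ]]
[S]SS ⇒ [SS]SS   [S -> S S]
[SS]SS ⇒ [SSS]SS   [S -> S S]
[SSS]SS ⇒ [SSSS]SS   [S -> S S]
[SSSS]SS ⇒ [[]SSS]SS   [S -> [ ]]
[[]SSS]SS ⇒ [[][]SS]SS   [S -> [ ]]
[[][]SS]SS ⇒ [[][][]S]SS   [S -> [ ]]
[[][][]S]SS ⇒ [[][][][]]SS   [S -> [ ]]
[[][][][]]SS ⇒ [[][][][]][]S   [S -> [ ]]
[[][][][]][]S ⇒ [[][][][]][][]   [S -> [ ]]

S⇒SS⇒SSS⇒[S]SS⇒[SS]SS⇒[SSS]SS⇒[SSSS]SS⇒[[]SSS]SS⇒[[][]SS]SS⇒[[][][]S]SS⇒[[][][][]]SS⇒[[][][][]][]S⇒[[][][][]][][]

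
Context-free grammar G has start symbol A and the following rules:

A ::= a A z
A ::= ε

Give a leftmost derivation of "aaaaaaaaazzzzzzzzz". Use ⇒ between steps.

A ⇒ aAz   [A ::= a A z]
aAz ⇒ aaAzz   [A ::= a A z]
aaAzz ⇒ aaaAzzz   [A ::= a A z]
aaaAzzz ⇒ aaaaAzzzz   [A ::= a A z]
aaaaAzzzz ⇒ aaaaaAzzzzz   [A ::= a A z]
aaaaaAzzzzz ⇒ aaaaaaAzzzzzz   [A ::= a A z]
aaaaaaAzzzzzz ⇒ aaaaaaaAzzzzzzz   [A ::= a A z]
aaaaaaaAzzzzzzz ⇒ aaaaaaaaAzzzzzzzz   [A ::= a A z]
aaaaaaaaAzzzzzzzz ⇒ aaaaaaaaaAzzzzzzzzz   [A ::= a A z]
aaaaaaaaaAzzzzzzzzz ⇒ aaaaaaaaazzzzzzzzz   [A ::= ε]

A⇒aAz⇒aaAzz⇒aaaAzzz⇒aaaaAzzzz⇒aaaaaAzzzzz⇒aaaaaaAzzzzzz⇒aaaaaaaAzzzzzzz⇒aaaaaaaaAzzzzzzzz⇒aaaaaaaaaAzzzzzzzzz⇒aaaaaaaaazzzzzzzzz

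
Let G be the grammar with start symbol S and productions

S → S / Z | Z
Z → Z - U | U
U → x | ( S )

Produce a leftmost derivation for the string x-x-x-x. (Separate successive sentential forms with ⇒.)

S ⇒ Z ⇒ Z-U ⇒ Z-U-U ⇒ Z-U-U-U ⇒ U-U-U-U ⇒ x-U-U-U ⇒ x-x-U-U ⇒ x-x-x-U ⇒ x-x-x-x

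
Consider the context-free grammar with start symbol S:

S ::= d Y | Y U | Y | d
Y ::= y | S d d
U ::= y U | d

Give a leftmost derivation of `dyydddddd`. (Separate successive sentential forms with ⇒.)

S⇒dY⇒dSdd⇒dYUdd⇒dSddUdd⇒dYUddUdd⇒dyUddUdd⇒dyyUddUdd⇒dyydddUdd⇒dyydddddd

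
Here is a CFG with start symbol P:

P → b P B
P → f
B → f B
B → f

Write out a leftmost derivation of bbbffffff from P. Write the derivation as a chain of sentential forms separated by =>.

P => bPB   [P → b P B]
bPB => bbPBB   [P → b P B]
bbPBB => bbbPBBB   [P → b P B]
bbbPBBB => bbbfBBB   [P → f]
bbbfBBB => bbbffBBB   [B → f B]
bbbffBBB => bbbfffBB   [B → f]
bbbfffBB => bbbffffB   [B → f]
bbbffffB => bbbfffffB   [B → f B]
bbbfffffB => bbbffffff   [B → f]

P => bPB => bbPBB => bbbPBBB => bbbfBBB => bbbffBBB => bbbfffBB => bbbffffB => bbbfffffB => bbbffffff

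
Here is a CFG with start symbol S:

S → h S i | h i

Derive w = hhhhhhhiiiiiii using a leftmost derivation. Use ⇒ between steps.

S ⇒ hSi   [S → h S i]
hSi ⇒ hhSii   [S → h S i]
hhSii ⇒ hhhSiii   [S → h S i]
hhhSiii ⇒ hhhhSiiii   [S → h S i]
hhhhSiiii ⇒ hhhhhSiiiii   [S → h S i]
hhhhhSiiiii ⇒ hhhhhhSiiiiii   [S → h S i]
hhhhhhSiiiiii ⇒ hhhhhhhiiiiiii   [S → h i]

S ⇒ hSi ⇒ hhSii ⇒ hhhSiii ⇒ hhhhSiiii ⇒ hhhhhSiiiii ⇒ hhhhhhSiiiiii ⇒ hhhhhhhiiiiiii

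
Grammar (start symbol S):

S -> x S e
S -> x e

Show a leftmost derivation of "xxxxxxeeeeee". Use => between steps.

S => xSe   [S -> x S e]
xSe => xxSee   [S -> x S e]
xxSee => xxxSeee   [S -> x S e]
xxxSeee => xxxxSeeee   [S -> x S e]
xxxxSeeee => xxxxxSeeeee   [S -> x S e]
xxxxxSeeeee => xxxxxxeeeeee   [S -> x e]

S=>xSe=>xxSee=>xxxSeee=>xxxxSeeee=>xxxxxSeeeee=>xxxxxxeeeeee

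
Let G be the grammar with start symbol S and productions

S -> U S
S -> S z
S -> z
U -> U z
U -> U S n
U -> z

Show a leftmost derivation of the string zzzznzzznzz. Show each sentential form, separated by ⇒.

S ⇒ Sz   [S -> S z]
Sz ⇒ USz   [S -> U S]
USz ⇒ USnSz   [U -> U S n]
USnSz ⇒ UzSnSz   [U -> U z]
UzSnSz ⇒ USnzSnSz   [U -> U S n]
USnzSnSz ⇒ zSnzSnSz   [U -> z]
zSnzSnSz ⇒ zSznzSnSz   [S -> S z]
zSznzSnSz ⇒ zSzznzSnSz   [S -> S z]
zSzznzSnSz ⇒ zzzznzSnSz   [S -> z]
zzzznzSnSz ⇒ zzzznzSznSz   [S -> S z]
zzzznzSznSz ⇒ zzzznzzznSz   [S -> z]
zzzznzzznSz ⇒ zzzznzzznzz   [S -> z]

S ⇒ Sz ⇒ USz ⇒ USnSz ⇒ UzSnSz ⇒ USnzSnSz ⇒ zSnzSnSz ⇒ zSznzSnSz ⇒ zSzznzSnSz ⇒ zzzznzSnSz ⇒ zzzznzSznSz ⇒ zzzznzzznSz ⇒ zzzznzzznzz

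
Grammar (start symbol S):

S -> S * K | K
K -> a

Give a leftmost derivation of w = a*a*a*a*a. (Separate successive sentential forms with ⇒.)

S⇒S*K⇒S*K*K⇒S*K*K*K⇒S*K*K*K*K⇒K*K*K*K*K⇒a*K*K*K*K⇒a*a*K*K*K⇒a*a*a*K*K⇒a*a*a*a*K⇒a*a*a*a*a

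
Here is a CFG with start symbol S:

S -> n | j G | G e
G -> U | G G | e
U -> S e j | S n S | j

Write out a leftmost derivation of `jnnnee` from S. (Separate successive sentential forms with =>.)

S => jG => jGG => jGGG => jUGG => jSnSGG => jnnSGG => jnnnGG => jnnneG => jnnnee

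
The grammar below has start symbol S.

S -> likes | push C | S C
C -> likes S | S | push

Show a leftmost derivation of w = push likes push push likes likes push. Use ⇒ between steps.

S ⇒ S C   [S -> S C]
S C ⇒ push C C   [S -> push C]
push C C ⇒ push likes S C   [C -> likes S]
push likes S C ⇒ push likes push C C   [S -> push C]
push likes push C C ⇒ push likes push S C   [C -> S]
push likes push S C ⇒ push likes push push C C   [S -> push C]
push likes push push C C ⇒ push likes push push likes S C   [C -> likes S]
push likes push push likes S C ⇒ push likes push push likes likes C   [S -> likes]
push likes push push likes likes C ⇒ push likes push push likes likes push   [C -> push]

S ⇒ S C ⇒ push C C ⇒ push likes S C ⇒ push likes push C C ⇒ push likes push S C ⇒ push likes push push C C ⇒ push likes push push likes S C ⇒ push likes push push likes likes C ⇒ push likes push push likes likes push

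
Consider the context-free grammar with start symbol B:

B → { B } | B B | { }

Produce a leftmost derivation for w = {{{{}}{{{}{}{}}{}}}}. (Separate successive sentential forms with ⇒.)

B ⇒ {B}   [B → { B }]
{B} ⇒ {{B}}   [B → { B }]
{{B}} ⇒ {{BB}}   [B → B B]
{{BB}} ⇒ {{{B}B}}   [B → { B }]
{{{B}B}} ⇒ {{{{}}B}}   [B → { }]
{{{{}}B}} ⇒ {{{{}}{B}}}   [B → { B }]
{{{{}}{B}}} ⇒ {{{{}}{BB}}}   [B → B B]
{{{{}}{BB}}} ⇒ {{{{}}{{B}B}}}   [B → { B }]
{{{{}}{{B}B}}} ⇒ {{{{}}{{BB}B}}}   [B → B B]
{{{{}}{{BB}B}}} ⇒ {{{{}}{{BBB}B}}}   [B → B B]
{{{{}}{{BBB}B}}} ⇒ {{{{}}{{{}BB}B}}}   [B → { }]
{{{{}}{{{}BB}B}}} ⇒ {{{{}}{{{}{}B}B}}}   [B → { }]
{{{{}}{{{}{}B}B}}} ⇒ {{{{}}{{{}{}{}}B}}}   [B → { }]
{{{{}}{{{}{}{}}B}}} ⇒ {{{{}}{{{}{}{}}{}}}}   [B → { }]

B ⇒ {B} ⇒ {{B}} ⇒ {{BB}} ⇒ {{{B}B}} ⇒ {{{{}}B}} ⇒ {{{{}}{B}}} ⇒ {{{{}}{BB}}} ⇒ {{{{}}{{B}B}}} ⇒ {{{{}}{{BB}B}}} ⇒ {{{{}}{{BBB}B}}} ⇒ {{{{}}{{{}BB}B}}} ⇒ {{{{}}{{{}{}B}B}}} ⇒ {{{{}}{{{}{}{}}B}}} ⇒ {{{{}}{{{}{}{}}{}}}}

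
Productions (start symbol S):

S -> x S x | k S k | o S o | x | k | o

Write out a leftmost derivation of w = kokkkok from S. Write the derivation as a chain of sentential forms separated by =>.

S=>kSk=>koSok=>kokSkok=>kokkkok

S => kSk   [S -> k S k]
kSk => koSok   [S -> o S o]
koSok => kokSkok   [S -> k S k]
kokSkok => kokkkok   [S -> k]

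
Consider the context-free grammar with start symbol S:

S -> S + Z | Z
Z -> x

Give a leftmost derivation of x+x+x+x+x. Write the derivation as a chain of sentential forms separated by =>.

S => S+Z => S+Z+Z => S+Z+Z+Z => S+Z+Z+Z+Z => Z+Z+Z+Z+Z => x+Z+Z+Z+Z => x+x+Z+Z+Z => x+x+x+Z+Z => x+x+x+x+Z => x+x+x+x+x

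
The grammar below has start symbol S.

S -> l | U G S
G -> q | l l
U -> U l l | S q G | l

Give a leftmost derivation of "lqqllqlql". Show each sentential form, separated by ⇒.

S ⇒ UGS   [S -> U G S]
UGS ⇒ UllGS   [U -> U l l]
UllGS ⇒ SqGllGS   [U -> S q G]
SqGllGS ⇒ lqGllGS   [S -> l]
lqGllGS ⇒ lqqllGS   [G -> q]
lqqllGS ⇒ lqqllqS   [G -> q]
lqqllqS ⇒ lqqllqUGS   [S -> U G S]
lqqllqUGS ⇒ lqqllqlGS   [U -> l]
lqqllqlGS ⇒ lqqllqlqS   [G -> q]
lqqllqlqS ⇒ lqqllqlql   [S -> l]

S ⇒ UGS ⇒ UllGS ⇒ SqGllGS ⇒ lqGllGS ⇒ lqqllGS ⇒ lqqllqS ⇒ lqqllqUGS ⇒ lqqllqlGS ⇒ lqqllqlqS ⇒ lqqllqlql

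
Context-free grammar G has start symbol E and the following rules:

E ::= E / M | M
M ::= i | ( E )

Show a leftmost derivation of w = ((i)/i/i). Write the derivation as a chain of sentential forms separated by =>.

E => M   [E ::= M]
M => (E)   [M ::= ( E )]
(E) => (E/M)   [E ::= E / M]
(E/M) => (E/M/M)   [E ::= E / M]
(E/M/M) => (M/M/M)   [E ::= M]
(M/M/M) => ((E)/M/M)   [M ::= ( E )]
((E)/M/M) => ((M)/M/M)   [E ::= M]
((M)/M/M) => ((i)/M/M)   [M ::= i]
((i)/M/M) => ((i)/i/M)   [M ::= i]
((i)/i/M) => ((i)/i/i)   [M ::= i]

E => M => (E) => (E/M) => (E/M/M) => (M/M/M) => ((E)/M/M) => ((M)/M/M) => ((i)/M/M) => ((i)/i/M) => ((i)/i/i)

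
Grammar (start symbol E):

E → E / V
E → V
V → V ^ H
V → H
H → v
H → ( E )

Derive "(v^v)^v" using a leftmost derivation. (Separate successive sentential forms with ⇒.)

E ⇒ V ⇒ V^H ⇒ H^H ⇒ (E)^H ⇒ (V)^H ⇒ (V^H)^H ⇒ (H^H)^H ⇒ (v^H)^H ⇒ (v^v)^H ⇒ (v^v)^v

E ⇒ V   [E → V]
V ⇒ V^H   [V → V ^ H]
V^H ⇒ H^H   [V → H]
H^H ⇒ (E)^H   [H → ( E )]
(E)^H ⇒ (V)^H   [E → V]
(V)^H ⇒ (V^H)^H   [V → V ^ H]
(V^H)^H ⇒ (H^H)^H   [V → H]
(H^H)^H ⇒ (v^H)^H   [H → v]
(v^H)^H ⇒ (v^v)^H   [H → v]
(v^v)^H ⇒ (v^v)^v   [H → v]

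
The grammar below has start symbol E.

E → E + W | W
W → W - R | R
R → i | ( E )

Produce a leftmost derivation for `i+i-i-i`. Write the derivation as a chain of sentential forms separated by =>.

E=>E+W=>W+W=>R+W=>i+W=>i+W-R=>i+W-R-R=>i+R-R-R=>i+i-R-R=>i+i-i-R=>i+i-i-i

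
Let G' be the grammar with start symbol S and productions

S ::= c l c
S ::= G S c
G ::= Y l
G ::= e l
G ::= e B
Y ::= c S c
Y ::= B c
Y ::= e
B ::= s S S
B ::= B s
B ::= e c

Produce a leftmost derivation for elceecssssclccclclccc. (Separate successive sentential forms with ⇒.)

S ⇒ GSc ⇒ elSc ⇒ elGScc ⇒ elYlScc ⇒ elcSclScc ⇒ elcGScclScc ⇒ elceBScclScc ⇒ elceBsScclScc ⇒ elceBssScclScc ⇒ elceBsssScclScc ⇒ elceBssssScclScc ⇒ elceecssssScclScc ⇒ elceecssssclccclScc ⇒ elceecssssclccclclccc

S ⇒ GSc   [S ::= G S c]
GSc ⇒ elSc   [G ::= e l]
elSc ⇒ elGScc   [S ::= G S c]
elGScc ⇒ elYlScc   [G ::= Y l]
elYlScc ⇒ elcSclScc   [Y ::= c S c]
elcSclScc ⇒ elcGScclScc   [S ::= G S c]
elcGScclScc ⇒ elceBScclScc   [G ::= e B]
elceBScclScc ⇒ elceBsScclScc   [B ::= B s]
elceBsScclScc ⇒ elceBssScclScc   [B ::= B s]
elceBssScclScc ⇒ elceBsssScclScc   [B ::= B s]
elceBsssScclScc ⇒ elceBssssScclScc   [B ::= B s]
elceBssssScclScc ⇒ elceecssssScclScc   [B ::= e c]
elceecssssScclScc ⇒ elceecssssclccclScc   [S ::= c l c]
elceecssssclccclScc ⇒ elceecssssclccclclccc   [S ::= c l c]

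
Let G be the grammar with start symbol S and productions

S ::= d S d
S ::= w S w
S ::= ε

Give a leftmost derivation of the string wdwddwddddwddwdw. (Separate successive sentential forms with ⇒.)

S ⇒ wSw ⇒ wdSdw ⇒ wdwSwdw ⇒ wdwdSdwdw ⇒ wdwddSddwdw ⇒ wdwddwSwddwdw ⇒ wdwddwdSdwddwdw ⇒ wdwddwddSddwddwdw ⇒ wdwddwddddwddwdw

S ⇒ wSw   [S ::= w S w]
wSw ⇒ wdSdw   [S ::= d S d]
wdSdw ⇒ wdwSwdw   [S ::= w S w]
wdwSwdw ⇒ wdwdSdwdw   [S ::= d S d]
wdwdSdwdw ⇒ wdwddSddwdw   [S ::= d S d]
wdwddSddwdw ⇒ wdwddwSwddwdw   [S ::= w S w]
wdwddwSwddwdw ⇒ wdwddwdSdwddwdw   [S ::= d S d]
wdwddwdSdwddwdw ⇒ wdwddwddSddwddwdw   [S ::= d S d]
wdwddwddSddwddwdw ⇒ wdwddwddddwddwdw   [S ::= ε]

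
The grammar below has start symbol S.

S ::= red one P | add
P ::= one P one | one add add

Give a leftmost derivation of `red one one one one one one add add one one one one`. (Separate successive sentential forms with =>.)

S => red one P => red one one P one => red one one one P one one => red one one one one P one one one => red one one one one one P one one one one => red one one one one one one add add one one one one

S => red one P   [S ::= red one P]
red one P => red one one P one   [P ::= one P one]
red one one P one => red one one one P one one   [P ::= one P one]
red one one one P one one => red one one one one P one one one   [P ::= one P one]
red one one one one P one one one => red one one one one one P one one one one   [P ::= one P one]
red one one one one one P one one one one => red one one one one one one add add one one one one   [P ::= one add add]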